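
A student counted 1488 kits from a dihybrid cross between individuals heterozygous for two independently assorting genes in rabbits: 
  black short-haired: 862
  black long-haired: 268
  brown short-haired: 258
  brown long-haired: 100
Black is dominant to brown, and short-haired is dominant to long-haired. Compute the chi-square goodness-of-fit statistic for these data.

3.288

A dihybrid F₂ with independent assortment and complete dominance at both loci gives a 9:3:3:1 phenotypic ratio.
Expected counts for N = 1488 under a 9:3:3:1 ratio (total parts = 16):
  black short-haired: 1488 × 9/16 = 837
  black long-haired: 1488 × 3/16 = 279
  brown short-haired: 1488 × 3/16 = 279
  brown long-haired: 1488 × 1/16 = 93
χ² = Σ (O − E)² / E
  black short-haired: (862 − 837)² / 837 = 0.7467
  black long-haired: (268 − 279)² / 279 = 0.4337
  brown short-haired: (258 − 279)² / 279 = 1.5806
  brown long-haired: (100 − 93)² / 93 = 0.5269
χ² = 0.7467 + 0.4337 + 1.5806 + 0.5269 = 3.2879 ≈ 3.288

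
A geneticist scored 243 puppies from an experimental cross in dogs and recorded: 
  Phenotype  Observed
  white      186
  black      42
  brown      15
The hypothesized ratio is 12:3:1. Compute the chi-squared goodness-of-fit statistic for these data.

0.358

Under the 12:3:1 hypothesis (Σ ratio = 16, N = 243):
  white: 243 × 12/16 = 182.25
  black: 243 × 3/16 = 45.5625
  brown: 243 × 1/16 = 15.1875
χ² = Σ (O − E)² / E
  white: (186 − 182.25)² / 182.25 = 0.0772
  black: (42 − 45.5625)² / 45.5625 = 0.2785
  brown: (15 − 15.1875)² / 15.1875 = 0.0023
χ² = 0.0772 + 0.2785 + 0.0023 = 0.358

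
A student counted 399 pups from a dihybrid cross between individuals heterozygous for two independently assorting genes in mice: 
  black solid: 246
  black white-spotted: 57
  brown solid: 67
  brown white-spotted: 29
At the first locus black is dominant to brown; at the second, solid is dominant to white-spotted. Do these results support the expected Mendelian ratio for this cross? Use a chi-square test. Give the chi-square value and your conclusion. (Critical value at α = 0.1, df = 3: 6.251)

7.790; not consistent

A dihybrid F₂ with independent assortment and complete dominance at both loci gives a 9:3:3:1 phenotypic ratio.
Under the 9:3:3:1 hypothesis (Σ ratio = 16, N = 399):
  black solid: 399 × 9/16 = 224.4375
  black white-spotted: 399 × 3/16 = 74.8125
  brown solid: 399 × 3/16 = 74.8125
  brown white-spotted: 399 × 1/16 = 24.9375
χ² = Σ (O − E)² / E
  black solid: (246 − 224.4375)² / 224.4375 = 2.0716
  black white-spotted: (57 − 74.8125)² / 74.8125 = 4.2411
  brown solid: (67 − 74.8125)² / 74.8125 = 0.8158
  brown white-spotted: (29 − 24.9375)² / 24.9375 = 0.6618
χ² = 2.0716 + 4.2411 + 0.8158 + 0.6618 = 7.7903 ≈ 7.790
Degrees of freedom = 4 − 1 = 3; critical value at α = 0.1 is 6.251.
Since 7.790 > 6.251, we reject the null hypothesis — the data do not fit the 9:3:3:1 ratio.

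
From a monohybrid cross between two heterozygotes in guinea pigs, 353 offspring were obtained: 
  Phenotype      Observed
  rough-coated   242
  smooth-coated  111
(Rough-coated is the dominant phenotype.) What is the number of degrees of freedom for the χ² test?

1

For a monohybrid cross between heterozygotes with complete dominance, the expected phenotypic ratio is 3:1.
A goodness-of-fit test with 2 phenotype classes has df = 2 − 1 = 1.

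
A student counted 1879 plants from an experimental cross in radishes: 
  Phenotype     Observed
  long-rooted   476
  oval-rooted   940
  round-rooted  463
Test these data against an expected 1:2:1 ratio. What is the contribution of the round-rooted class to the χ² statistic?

0.097

Total ratio parts = 4. Expected numbers out of 1879:
  long-rooted: 1879 × 1/4 = 469.75
  oval-rooted: 1879 × 2/4 = 939.5
  round-rooted: 1879 × 1/4 = 469.75
Contribution of round-rooted: (463 − 469.75)² / 469.75 = 0.0970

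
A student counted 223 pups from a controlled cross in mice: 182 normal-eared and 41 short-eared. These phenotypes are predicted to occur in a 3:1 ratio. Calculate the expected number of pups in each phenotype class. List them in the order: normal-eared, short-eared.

Under the 3:1 hypothesis (Σ ratio = 4, N = 223):
  normal-eared: 223 × 3/4 = 167.25
  short-eared: 223 × 1/4 = 55.75

167.25, 55.75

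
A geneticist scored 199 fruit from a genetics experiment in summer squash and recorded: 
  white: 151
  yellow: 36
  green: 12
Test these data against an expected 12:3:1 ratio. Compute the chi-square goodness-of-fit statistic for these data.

0.082

The 12:3:1 ratio has 16 parts, so with N = 199 the expected counts are:
  white: 199 × 12/16 = 149.25
  yellow: 199 × 3/16 = 37.3125
  green: 199 × 1/16 = 12.4375
χ² = Σ (O − E)² / E
  white: (151 − 149.25)² / 149.25 = 0.0205
  yellow: (36 − 37.3125)² / 37.3125 = 0.0462
  green: (12 − 12.4375)² / 12.4375 = 0.0154
χ² = 0.0205 + 0.0462 + 0.0154 = 0.0821 ≈ 0.082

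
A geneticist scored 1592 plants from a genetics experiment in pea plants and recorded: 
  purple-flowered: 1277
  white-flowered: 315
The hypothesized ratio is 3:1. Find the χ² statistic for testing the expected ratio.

23.079

Under the 3:1 hypothesis (Σ ratio = 4, N = 1592):
  purple-flowered: 1592 × 3/4 = 1194
  white-flowered: 1592 × 1/4 = 398
χ² = Σ (O − E)² / E
  purple-flowered: (1277 − 1194)² / 1194 = 5.7697
  white-flowered: (315 − 398)² / 398 = 17.3090
χ² = 5.7697 + 17.3090 = 23.0787 ≈ 23.079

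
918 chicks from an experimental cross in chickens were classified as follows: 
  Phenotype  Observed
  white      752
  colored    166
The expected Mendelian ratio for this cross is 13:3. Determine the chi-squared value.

0.268

The 13:3 ratio has 16 parts, so with N = 918 the expected counts are:
  white: 918 × 13/16 = 745.875
  colored: 918 × 3/16 = 172.125
χ² = Σ (O − E)² / E
  white: (752 − 745.875)² / 745.875 = 0.0503
  colored: (166 − 172.125)² / 172.125 = 0.2180
χ² = 0.0503 + 0.2180 = 0.2683 ≈ 0.268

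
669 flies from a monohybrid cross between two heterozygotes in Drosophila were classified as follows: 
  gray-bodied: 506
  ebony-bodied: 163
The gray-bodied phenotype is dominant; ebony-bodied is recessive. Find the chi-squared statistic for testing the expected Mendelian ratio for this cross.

For a monohybrid cross between heterozygotes with complete dominance, the expected phenotypic ratio is 3:1.
The 3:1 ratio has 4 parts, so with N = 669 the expected counts are:
  gray-bodied: 669 × 3/4 = 501.75
  ebony-bodied: 669 × 1/4 = 167.25
χ² = Σ (O − E)² / E
  gray-bodied: (506 − 501.75)² / 501.75 = 0.0360
  ebony-bodied: (163 − 167.25)² / 167.25 = 0.1080
χ² = 0.0360 + 0.1080 = 0.144

0.144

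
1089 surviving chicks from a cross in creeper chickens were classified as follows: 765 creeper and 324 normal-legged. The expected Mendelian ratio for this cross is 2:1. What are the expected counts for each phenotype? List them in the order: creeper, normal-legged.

726, 363

Total ratio parts = 3. Expected numbers out of 1089:
  creeper: 1089 × 2/3 = 726
  normal-legged: 1089 × 1/3 = 363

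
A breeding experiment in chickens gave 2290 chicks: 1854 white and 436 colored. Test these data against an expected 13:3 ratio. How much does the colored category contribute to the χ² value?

0.102

The 13:3 ratio has 16 parts, so with N = 2290 the expected counts are:
  white: 2290 × 13/16 = 1860.625
  colored: 2290 × 3/16 = 429.375
Contribution of colored: (436 − 429.375)² / 429.375 = 0.1022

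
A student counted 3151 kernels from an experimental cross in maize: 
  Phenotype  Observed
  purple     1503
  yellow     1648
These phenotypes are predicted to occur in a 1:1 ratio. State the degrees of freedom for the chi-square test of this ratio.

1

A goodness-of-fit test with 2 phenotype classes has df = 2 − 1 = 1.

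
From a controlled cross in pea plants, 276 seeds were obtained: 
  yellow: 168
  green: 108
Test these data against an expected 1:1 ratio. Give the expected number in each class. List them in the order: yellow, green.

The 1:1 ratio has 2 parts, so with N = 276 the expected counts are:
  yellow: 276 × 1/2 = 138
  green: 276 × 1/2 = 138

138, 138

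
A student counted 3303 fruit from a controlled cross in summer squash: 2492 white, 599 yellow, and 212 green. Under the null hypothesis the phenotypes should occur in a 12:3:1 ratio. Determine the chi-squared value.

Under the 12:3:1 hypothesis (Σ ratio = 16, N = 3303):
  white: 3303 × 12/16 = 2477.25
  yellow: 3303 × 3/16 = 619.3125
  green: 3303 × 1/16 = 206.4375
χ² = Σ (O − E)² / E
  white: (2492 − 2477.25)² / 2477.25 = 0.0878
  yellow: (599 − 619.3125)² / 619.3125 = 0.6662
  green: (212 − 206.4375)² / 206.4375 = 0.1499
χ² = 0.0878 + 0.6662 + 0.1499 = 0.9039 ≈ 0.904

0.904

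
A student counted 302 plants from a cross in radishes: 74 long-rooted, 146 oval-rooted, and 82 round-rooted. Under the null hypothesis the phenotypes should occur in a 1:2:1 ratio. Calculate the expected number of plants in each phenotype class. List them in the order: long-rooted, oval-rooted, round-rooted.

75.5, 151, 75.5

Total ratio parts = 4. Expected numbers out of 302:
  long-rooted: 302 × 1/4 = 75.5
  oval-rooted: 302 × 2/4 = 151
  round-rooted: 302 × 1/4 = 75.5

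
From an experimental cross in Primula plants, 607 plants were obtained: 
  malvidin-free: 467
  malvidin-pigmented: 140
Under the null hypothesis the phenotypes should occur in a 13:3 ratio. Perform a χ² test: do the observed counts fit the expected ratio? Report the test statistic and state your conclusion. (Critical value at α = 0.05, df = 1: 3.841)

Total ratio parts = 16. Expected numbers out of 607:
  malvidin-free: 607 × 13/16 = 493.1875
  malvidin-pigmented: 607 × 3/16 = 113.8125
χ² = Σ (O − E)² / E
  malvidin-free: (467 − 493.1875)² / 493.1875 = 1.3905
  malvidin-pigmented: (140 − 113.8125)² / 113.8125 = 6.0256
χ² = 1.3905 + 6.0256 = 7.4161 ≈ 7.416
Degrees of freedom = 2 − 1 = 1; critical value at α = 0.05 is 3.841.
Since 7.416 > 3.841, we reject the null hypothesis — the data do not fit the 13:3 ratio.

7.416; not consistent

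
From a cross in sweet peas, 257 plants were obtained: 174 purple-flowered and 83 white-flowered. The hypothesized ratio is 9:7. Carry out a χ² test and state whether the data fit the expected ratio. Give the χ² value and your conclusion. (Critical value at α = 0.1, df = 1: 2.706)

The 9:7 ratio has 16 parts, so with N = 257 the expected counts are:
  purple-flowered: 257 × 9/16 = 144.5625
  white-flowered: 257 × 7/16 = 112.4375
χ² = Σ (O − E)² / E
  purple-flowered: (174 − 144.5625)² / 144.5625 = 5.9944
  white-flowered: (83 − 112.4375)² / 112.4375 = 7.7071
χ² = 5.9944 + 7.7071 = 13.7015 ≈ 13.702
Degrees of freedom = 2 − 1 = 1; critical value at α = 0.1 is 2.706.
Since 13.702 > 2.706, we reject the null hypothesis — the data do not fit the 9:7 ratio.

13.702; not consistent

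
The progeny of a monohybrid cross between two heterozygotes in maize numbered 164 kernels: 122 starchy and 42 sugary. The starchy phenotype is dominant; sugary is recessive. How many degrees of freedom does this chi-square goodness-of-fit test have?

For a monohybrid cross between heterozygotes with complete dominance, the expected phenotypic ratio is 3:1.
A goodness-of-fit test with 2 phenotype classes has df = 2 − 1 = 1.

1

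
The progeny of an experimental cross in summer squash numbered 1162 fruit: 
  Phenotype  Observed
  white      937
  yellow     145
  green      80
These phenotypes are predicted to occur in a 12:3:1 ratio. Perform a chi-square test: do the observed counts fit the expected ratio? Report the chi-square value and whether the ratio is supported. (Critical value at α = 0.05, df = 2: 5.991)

Expected counts for N = 1162 under a 12:3:1 ratio (total parts = 16):
  white: 1162 × 12/16 = 871.5
  yellow: 1162 × 3/16 = 217.875
  green: 1162 × 1/16 = 72.625
χ² = Σ (O − E)² / E
  white: (937 − 871.5)² / 871.5 = 4.9228
  yellow: (145 − 217.875)² / 217.875 = 24.3753
  green: (80 − 72.625)² / 72.625 = 0.7489
χ² = 4.9228 + 24.3753 + 0.7489 = 30.047
Degrees of freedom = 3 − 1 = 2; critical value at α = 0.05 is 5.991.
Since 30.047 > 5.991, we reject the null hypothesis — the data do not fit the 12:3:1 ratio.

30.047; not consistent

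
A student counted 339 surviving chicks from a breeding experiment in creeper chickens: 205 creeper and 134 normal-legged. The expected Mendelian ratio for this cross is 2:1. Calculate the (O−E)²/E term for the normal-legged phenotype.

3.903

Expected counts for N = 339 under a 2:1 ratio (total parts = 3):
  creeper: 339 × 2/3 = 226
  normal-legged: 339 × 1/3 = 113
Contribution of normal-legged: (134 − 113)² / 113 = 3.9027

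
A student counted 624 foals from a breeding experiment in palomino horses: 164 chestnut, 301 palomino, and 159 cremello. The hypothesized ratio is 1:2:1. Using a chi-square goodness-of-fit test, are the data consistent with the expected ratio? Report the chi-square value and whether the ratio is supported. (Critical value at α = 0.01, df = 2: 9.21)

0.856; consistent

Total ratio parts = 4. Expected numbers out of 624:
  chestnut: 624 × 1/4 = 156
  palomino: 624 × 2/4 = 312
  cremello: 624 × 1/4 = 156
χ² = Σ (O − E)² / E
  chestnut: (164 − 156)² / 156 = 0.4103
  palomino: (301 − 312)² / 312 = 0.3878
  cremello: (159 − 156)² / 156 = 0.0577
χ² = 0.4103 + 0.3878 + 0.0577 = 0.8558 ≈ 0.856
Degrees of freedom = 3 − 1 = 2; critical value at α = 0.01 is 9.21.
Since 0.856 < 9.21, we fail to reject the null hypothesis — the data are consistent with the 1:2:1 ratio.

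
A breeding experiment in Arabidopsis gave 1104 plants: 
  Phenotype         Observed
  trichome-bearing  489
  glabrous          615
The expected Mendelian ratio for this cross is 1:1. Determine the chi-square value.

Under the 1:1 hypothesis (Σ ratio = 2, N = 1104):
  trichome-bearing: 1104 × 1/2 = 552
  glabrous: 1104 × 1/2 = 552
χ² = Σ (O − E)² / E
  trichome-bearing: (489 − 552)² / 552 = 7.1902
  glabrous: (615 − 552)² / 552 = 7.1902
χ² = 7.1902 + 7.1902 = 14.3804 ≈ 14.380

14.380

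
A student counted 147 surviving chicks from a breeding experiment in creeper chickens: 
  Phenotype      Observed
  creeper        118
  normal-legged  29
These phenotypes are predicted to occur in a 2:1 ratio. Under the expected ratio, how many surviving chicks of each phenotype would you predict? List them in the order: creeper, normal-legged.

Total ratio parts = 3. Expected numbers out of 147:
  creeper: 147 × 2/3 = 98
  normal-legged: 147 × 1/3 = 49

98, 49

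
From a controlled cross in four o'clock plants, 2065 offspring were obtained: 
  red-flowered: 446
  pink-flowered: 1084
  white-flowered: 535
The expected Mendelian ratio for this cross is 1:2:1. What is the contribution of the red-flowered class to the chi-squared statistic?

9.559

The 1:2:1 ratio has 4 parts, so with N = 2065 the expected counts are:
  red-flowered: 2065 × 1/4 = 516.25
  pink-flowered: 2065 × 2/4 = 1032.5
  white-flowered: 2065 × 1/4 = 516.25
Contribution of red-flowered: (446 − 516.25)² / 516.25 = 9.5594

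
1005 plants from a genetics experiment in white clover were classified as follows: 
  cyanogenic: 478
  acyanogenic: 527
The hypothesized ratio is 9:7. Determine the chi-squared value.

Expected counts for N = 1005 under a 9:7 ratio (total parts = 16):
  cyanogenic: 1005 × 9/16 = 565.3125
  acyanogenic: 1005 × 7/16 = 439.6875
χ² = Σ (O − E)² / E
  cyanogenic: (478 − 565.3125)² / 565.3125 = 13.4854
  acyanogenic: (527 − 439.6875)² / 439.6875 = 17.3384
χ² = 13.4854 + 17.3384 = 30.8238 ≈ 30.824

30.824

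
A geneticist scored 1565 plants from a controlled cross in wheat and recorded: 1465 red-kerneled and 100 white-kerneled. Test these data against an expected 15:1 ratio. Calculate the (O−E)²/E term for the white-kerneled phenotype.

Expected counts for N = 1565 under a 15:1 ratio (total parts = 16):
  red-kerneled: 1565 × 15/16 = 1467.1875
  white-kerneled: 1565 × 1/16 = 97.8125
Contribution of white-kerneled: (100 − 97.8125)² / 97.8125 = 0.0489

0.049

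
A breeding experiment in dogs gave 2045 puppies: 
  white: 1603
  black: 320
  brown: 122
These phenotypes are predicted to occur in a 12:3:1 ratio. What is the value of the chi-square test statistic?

Under the 12:3:1 hypothesis (Σ ratio = 16, N = 2045):
  white: 2045 × 12/16 = 1533.75
  black: 2045 × 3/16 = 383.4375
  brown: 2045 × 1/16 = 127.8125
χ² = Σ (O − E)² / E
  white: (1603 − 1533.75)² / 1533.75 = 3.1267
  black: (320 − 383.4375)² / 383.4375 = 10.4954
  brown: (122 − 127.8125)² / 127.8125 = 0.2643
χ² = 3.1267 + 10.4954 + 0.2643 = 13.8864 ≈ 13.886

13.886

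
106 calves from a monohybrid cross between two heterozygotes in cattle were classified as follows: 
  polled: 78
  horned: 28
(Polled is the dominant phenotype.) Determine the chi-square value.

0.113

For a monohybrid cross between heterozygotes with complete dominance, the expected phenotypic ratio is 3:1.
Under the 3:1 hypothesis (Σ ratio = 4, N = 106):
  polled: 106 × 3/4 = 79.5
  horned: 106 × 1/4 = 26.5
χ² = Σ (O − E)² / E
  polled: (78 − 79.5)² / 79.5 = 0.0283
  horned: (28 − 26.5)² / 26.5 = 0.0849
χ² = 0.0283 + 0.0849 = 0.1132 ≈ 0.113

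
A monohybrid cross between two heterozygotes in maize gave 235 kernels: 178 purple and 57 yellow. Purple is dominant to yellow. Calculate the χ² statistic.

0.070

For a monohybrid cross between heterozygotes with complete dominance, the expected phenotypic ratio is 3:1.
Expected counts for N = 235 under a 3:1 ratio (total parts = 4):
  purple: 235 × 3/4 = 176.25
  yellow: 235 × 1/4 = 58.75
χ² = Σ (O − E)² / E
  purple: (178 − 176.25)² / 176.25 = 0.0174
  yellow: (57 − 58.75)² / 58.75 = 0.0521
χ² = 0.0174 + 0.0521 = 0.0695 ≈ 0.070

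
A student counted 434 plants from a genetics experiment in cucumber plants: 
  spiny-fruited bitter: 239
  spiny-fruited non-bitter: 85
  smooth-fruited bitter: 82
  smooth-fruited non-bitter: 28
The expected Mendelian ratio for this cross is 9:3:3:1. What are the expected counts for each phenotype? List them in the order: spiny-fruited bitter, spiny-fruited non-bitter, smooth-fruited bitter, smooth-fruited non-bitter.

Expected counts for N = 434 under a 9:3:3:1 ratio (total parts = 16):
  spiny-fruited bitter: 434 × 9/16 = 244.125
  spiny-fruited non-bitter: 434 × 3/16 = 81.375
  smooth-fruited bitter: 434 × 3/16 = 81.375
  smooth-fruited non-bitter: 434 × 1/16 = 27.125

244.125, 81.375, 81.375, 27.125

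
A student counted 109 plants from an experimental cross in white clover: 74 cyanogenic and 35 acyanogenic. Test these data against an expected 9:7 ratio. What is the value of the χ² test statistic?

Under the 9:7 hypothesis (Σ ratio = 16, N = 109):
  cyanogenic: 109 × 9/16 = 61.3125
  acyanogenic: 109 × 7/16 = 47.6875
χ² = Σ (O − E)² / E
  cyanogenic: (74 − 61.3125)² / 61.3125 = 2.6254
  acyanogenic: (35 − 47.6875)² / 47.6875 = 3.3756
χ² = 2.6254 + 3.3756 = 6.001

6.001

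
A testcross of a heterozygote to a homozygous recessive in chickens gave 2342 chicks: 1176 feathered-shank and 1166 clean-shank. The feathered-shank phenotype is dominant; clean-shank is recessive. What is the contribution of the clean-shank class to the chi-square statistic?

A testcross of a heterozygote (Aa × aa) gives a 1:1 phenotypic ratio.
Under the 1:1 hypothesis (Σ ratio = 2, N = 2342):
  feathered-shank: 2342 × 1/2 = 1171
  clean-shank: 2342 × 1/2 = 1171
Contribution of clean-shank: (1166 − 1171)² / 1171 = 0.0213

0.021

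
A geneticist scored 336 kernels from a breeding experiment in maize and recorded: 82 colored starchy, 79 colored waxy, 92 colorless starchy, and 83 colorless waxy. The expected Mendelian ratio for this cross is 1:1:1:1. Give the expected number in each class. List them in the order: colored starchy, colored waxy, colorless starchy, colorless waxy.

84, 84, 84, 84

Expected counts for N = 336 under a 1:1:1:1 ratio (total parts = 4):
  colored starchy: 336 × 1/4 = 84
  colored waxy: 336 × 1/4 = 84
  colorless starchy: 336 × 1/4 = 84
  colorless waxy: 336 × 1/4 = 84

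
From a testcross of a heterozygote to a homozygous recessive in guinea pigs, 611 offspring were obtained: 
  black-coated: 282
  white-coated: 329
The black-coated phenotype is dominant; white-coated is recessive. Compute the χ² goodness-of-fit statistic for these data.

3.615

A testcross of a heterozygote (Aa × aa) gives a 1:1 phenotypic ratio.
Total ratio parts = 2. Expected numbers out of 611:
  black-coated: 611 × 1/2 = 305.5
  white-coated: 611 × 1/2 = 305.5
χ² = Σ (O − E)² / E
  black-coated: (282 − 305.5)² / 305.5 = 1.8077
  white-coated: (329 − 305.5)² / 305.5 = 1.8077
χ² = 1.8077 + 1.8077 = 3.6154 ≈ 3.615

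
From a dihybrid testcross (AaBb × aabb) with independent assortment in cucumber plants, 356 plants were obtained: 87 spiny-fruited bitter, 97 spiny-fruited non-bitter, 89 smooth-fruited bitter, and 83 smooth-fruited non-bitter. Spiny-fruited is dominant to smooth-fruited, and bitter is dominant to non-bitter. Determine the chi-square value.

1.169

A dihybrid testcross with independent assortment gives a 1:1:1:1 ratio.
Under the 1:1:1:1 hypothesis (Σ ratio = 4, N = 356):
  spiny-fruited bitter: 356 × 1/4 = 89
  spiny-fruited non-bitter: 356 × 1/4 = 89
  smooth-fruited bitter: 356 × 1/4 = 89
  smooth-fruited non-bitter: 356 × 1/4 = 89
χ² = Σ (O − E)² / E
  spiny-fruited bitter: (87 − 89)² / 89 = 0.0449
  spiny-fruited non-bitter: (97 − 89)² / 89 = 0.7191
  smooth-fruited bitter: (89 − 89)² / 89 = 0.0000
  smooth-fruited non-bitter: (83 − 89)² / 89 = 0.4045
χ² = 0.0449 + 0.7191 + 0.0000 + 0.4045 = 1.1685 ≈ 1.169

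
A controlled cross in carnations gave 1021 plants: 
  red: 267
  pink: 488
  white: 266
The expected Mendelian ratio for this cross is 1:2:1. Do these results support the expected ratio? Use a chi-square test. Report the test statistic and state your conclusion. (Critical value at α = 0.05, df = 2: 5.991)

Expected counts for N = 1021 under a 1:2:1 ratio (total parts = 4):
  red: 1021 × 1/4 = 255.25
  pink: 1021 × 2/4 = 510.5
  white: 1021 × 1/4 = 255.25
χ² = Σ (O − E)² / E
  red: (267 − 255.25)² / 255.25 = 0.5409
  pink: (488 − 510.5)² / 510.5 = 0.9917
  white: (266 − 255.25)² / 255.25 = 0.4527
χ² = 0.5409 + 0.9917 + 0.4527 = 1.9853 ≈ 1.985
Degrees of freedom = 3 − 1 = 2; critical value at α = 0.05 is 5.991.
Since 1.985 < 5.991, we fail to reject the null hypothesis — the data are consistent with the 1:2:1 ratio.

1.985; consistent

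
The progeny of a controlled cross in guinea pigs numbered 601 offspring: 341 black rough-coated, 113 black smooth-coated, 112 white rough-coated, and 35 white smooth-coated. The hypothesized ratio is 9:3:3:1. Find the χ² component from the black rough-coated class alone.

0.026

Total ratio parts = 16. Expected numbers out of 601:
  black rough-coated: 601 × 9/16 = 338.0625
  black smooth-coated: 601 × 3/16 = 112.6875
  white rough-coated: 601 × 3/16 = 112.6875
  white smooth-coated: 601 × 1/16 = 37.5625
Contribution of black rough-coated: (341 − 338.0625)² / 338.0625 = 0.0255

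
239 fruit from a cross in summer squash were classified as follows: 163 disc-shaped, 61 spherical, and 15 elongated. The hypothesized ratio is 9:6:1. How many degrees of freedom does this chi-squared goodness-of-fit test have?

A goodness-of-fit test with 3 phenotype classes has df = 3 − 1 = 2.

2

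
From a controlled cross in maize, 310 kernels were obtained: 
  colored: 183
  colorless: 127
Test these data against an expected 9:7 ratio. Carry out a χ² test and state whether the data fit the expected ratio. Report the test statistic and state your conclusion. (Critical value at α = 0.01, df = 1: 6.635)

0.975; consistent

The 9:7 ratio has 16 parts, so with N = 310 the expected counts are:
  colored: 310 × 9/16 = 174.375
  colorless: 310 × 7/16 = 135.625
χ² = Σ (O − E)² / E
  colored: (183 − 174.375)² / 174.375 = 0.4266
  colorless: (127 − 135.625)² / 135.625 = 0.5485
χ² = 0.4266 + 0.5485 = 0.9751 ≈ 0.975
Degrees of freedom = 2 − 1 = 1; critical value at α = 0.01 is 6.635.
Since 0.975 < 6.635, we fail to reject the null hypothesis — the data are consistent with the 9:7 ratio.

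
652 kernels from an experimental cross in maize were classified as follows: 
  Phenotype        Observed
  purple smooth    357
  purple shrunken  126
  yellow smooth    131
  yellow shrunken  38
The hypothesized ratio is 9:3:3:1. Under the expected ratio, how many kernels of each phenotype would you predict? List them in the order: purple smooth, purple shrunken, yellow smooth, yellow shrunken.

The 9:3:3:1 ratio has 16 parts, so with N = 652 the expected counts are:
  purple smooth: 652 × 9/16 = 366.75
  purple shrunken: 652 × 3/16 = 122.25
  yellow smooth: 652 × 3/16 = 122.25
  yellow shrunken: 652 × 1/16 = 40.75

366.75, 122.25, 122.25, 40.75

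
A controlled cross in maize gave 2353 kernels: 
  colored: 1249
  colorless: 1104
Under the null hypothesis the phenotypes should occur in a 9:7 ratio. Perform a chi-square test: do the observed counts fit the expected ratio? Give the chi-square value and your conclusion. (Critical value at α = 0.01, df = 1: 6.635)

9.601; not consistent

The 9:7 ratio has 16 parts, so with N = 2353 the expected counts are:
  colored: 2353 × 9/16 = 1323.5625
  colorless: 2353 × 7/16 = 1029.4375
χ² = Σ (O − E)² / E
  colored: (1249 − 1323.5625)² / 1323.5625 = 4.2005
  colorless: (1104 − 1029.4375)² / 1029.4375 = 5.4006
χ² = 4.2005 + 5.4006 = 9.6011 ≈ 9.601
Degrees of freedom = 2 − 1 = 1; critical value at α = 0.01 is 6.635.
Since 9.601 > 6.635, we reject the null hypothesis — the data do not fit the 9:7 ratio.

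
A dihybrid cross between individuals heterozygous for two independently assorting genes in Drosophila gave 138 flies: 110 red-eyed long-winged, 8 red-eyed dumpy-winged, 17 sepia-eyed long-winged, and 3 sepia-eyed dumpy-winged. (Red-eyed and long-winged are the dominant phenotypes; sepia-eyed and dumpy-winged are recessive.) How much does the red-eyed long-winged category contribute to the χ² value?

13.503

A dihybrid F₂ with independent assortment and complete dominance at both loci gives a 9:3:3:1 phenotypic ratio.
Under the 9:3:3:1 hypothesis (Σ ratio = 16, N = 138):
  red-eyed long-winged: 138 × 9/16 = 77.625
  red-eyed dumpy-winged: 138 × 3/16 = 25.875
  sepia-eyed long-winged: 138 × 3/16 = 25.875
  sepia-eyed dumpy-winged: 138 × 1/16 = 8.625
Contribution of red-eyed long-winged: (110 − 77.625)² / 77.625 = 13.5026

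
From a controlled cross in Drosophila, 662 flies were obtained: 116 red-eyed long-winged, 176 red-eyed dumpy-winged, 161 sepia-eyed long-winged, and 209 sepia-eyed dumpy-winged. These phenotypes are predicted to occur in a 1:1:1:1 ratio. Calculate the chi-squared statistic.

27.027

Under the 1:1:1:1 hypothesis (Σ ratio = 4, N = 662):
  red-eyed long-winged: 662 × 1/4 = 165.5
  red-eyed dumpy-winged: 662 × 1/4 = 165.5
  sepia-eyed long-winged: 662 × 1/4 = 165.5
  sepia-eyed dumpy-winged: 662 × 1/4 = 165.5
χ² = Σ (O − E)² / E
  red-eyed long-winged: (116 − 165.5)² / 165.5 = 14.8051
  red-eyed dumpy-winged: (176 − 165.5)² / 165.5 = 0.6662
  sepia-eyed long-winged: (161 − 165.5)² / 165.5 = 0.1224
  sepia-eyed dumpy-winged: (209 − 165.5)² / 165.5 = 11.4335
χ² = 14.8051 + 0.6662 + 0.1224 + 11.4335 = 27.0272 ≈ 27.027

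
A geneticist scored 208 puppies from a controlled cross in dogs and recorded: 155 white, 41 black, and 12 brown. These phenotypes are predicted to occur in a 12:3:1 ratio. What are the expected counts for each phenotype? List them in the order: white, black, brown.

Total ratio parts = 16. Expected numbers out of 208:
  white: 208 × 12/16 = 156
  black: 208 × 3/16 = 39
  brown: 208 × 1/16 = 13

156, 39, 13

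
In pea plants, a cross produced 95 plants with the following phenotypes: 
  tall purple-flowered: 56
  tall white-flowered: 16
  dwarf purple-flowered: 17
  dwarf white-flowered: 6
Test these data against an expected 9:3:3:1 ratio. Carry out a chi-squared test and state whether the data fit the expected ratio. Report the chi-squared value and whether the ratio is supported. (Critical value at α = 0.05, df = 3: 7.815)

0.345; consistent

The 9:3:3:1 ratio has 16 parts, so with N = 95 the expected counts are:
  tall purple-flowered: 95 × 9/16 = 53.4375
  tall white-flowered: 95 × 3/16 = 17.8125
  dwarf purple-flowered: 95 × 3/16 = 17.8125
  dwarf white-flowered: 95 × 1/16 = 5.9375
χ² = Σ (O − E)² / E
  tall purple-flowered: (56 − 53.4375)² / 53.4375 = 0.1229
  tall white-flowered: (16 − 17.8125)² / 17.8125 = 0.1844
  dwarf purple-flowered: (17 − 17.8125)² / 17.8125 = 0.0371
  dwarf white-flowered: (6 − 5.9375)² / 5.9375 = 0.0007
χ² = 0.1229 + 0.1844 + 0.0371 + 0.0007 = 0.3451 ≈ 0.345
Degrees of freedom = 4 − 1 = 3; critical value at α = 0.05 is 7.815.
Since 0.345 < 7.815, we fail to reject the null hypothesis — the data are consistent with the 9:3:3:1 ratio.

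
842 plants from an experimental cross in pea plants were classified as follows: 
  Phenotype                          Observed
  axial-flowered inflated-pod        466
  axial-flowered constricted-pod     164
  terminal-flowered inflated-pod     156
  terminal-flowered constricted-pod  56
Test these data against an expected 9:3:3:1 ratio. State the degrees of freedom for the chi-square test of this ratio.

A goodness-of-fit test with 4 phenotype classes has df = 4 − 1 = 3.

3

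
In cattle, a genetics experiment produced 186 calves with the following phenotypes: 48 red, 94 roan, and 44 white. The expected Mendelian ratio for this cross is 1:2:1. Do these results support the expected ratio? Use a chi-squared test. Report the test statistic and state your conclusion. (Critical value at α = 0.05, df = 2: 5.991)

The 1:2:1 ratio has 4 parts, so with N = 186 the expected counts are:
  red: 186 × 1/4 = 46.5
  roan: 186 × 2/4 = 93
  white: 186 × 1/4 = 46.5
χ² = Σ (O − E)² / E
  red: (48 − 46.5)² / 46.5 = 0.0484
  roan: (94 − 93)² / 93 = 0.0108
  white: (44 − 46.5)² / 46.5 = 0.1344
χ² = 0.0484 + 0.0108 + 0.1344 = 0.1936 ≈ 0.194
Degrees of freedom = 3 − 1 = 2; critical value at α = 0.05 is 5.991.
Since 0.194 < 5.991, we fail to reject the null hypothesis — the data are consistent with the 1:2:1 ratio.

0.194; consistent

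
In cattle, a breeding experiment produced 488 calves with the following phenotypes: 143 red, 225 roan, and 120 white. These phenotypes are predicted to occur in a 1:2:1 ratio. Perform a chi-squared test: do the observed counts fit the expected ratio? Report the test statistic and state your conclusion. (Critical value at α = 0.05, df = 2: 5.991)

Under the 1:2:1 hypothesis (Σ ratio = 4, N = 488):
  red: 488 × 1/4 = 122
  roan: 488 × 2/4 = 244
  white: 488 × 1/4 = 122
χ² = Σ (O − E)² / E
  red: (143 − 122)² / 122 = 3.6148
  roan: (225 − 244)² / 244 = 1.4795
  white: (120 − 122)² / 122 = 0.0328
χ² = 3.6148 + 1.4795 + 0.0328 = 5.1271 ≈ 5.127
Degrees of freedom = 3 − 1 = 2; critical value at α = 0.05 is 5.991.
Since 5.127 < 5.991, we fail to reject the null hypothesis — the data are consistent with the 1:2:1 ratio.

5.127; consistent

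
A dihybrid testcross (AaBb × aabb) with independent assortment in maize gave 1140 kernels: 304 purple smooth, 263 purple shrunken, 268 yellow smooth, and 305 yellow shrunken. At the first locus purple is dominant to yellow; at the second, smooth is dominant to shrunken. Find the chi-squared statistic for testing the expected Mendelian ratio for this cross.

A dihybrid testcross with independent assortment gives a 1:1:1:1 ratio.
The 1:1:1:1 ratio has 4 parts, so with N = 1140 the expected counts are:
  purple smooth: 1140 × 1/4 = 285
  purple shrunken: 1140 × 1/4 = 285
  yellow smooth: 1140 × 1/4 = 285
  yellow shrunken: 1140 × 1/4 = 285
χ² = Σ (O − E)² / E
  purple smooth: (304 − 285)² / 285 = 1.2667
  purple shrunken: (263 − 285)² / 285 = 1.6982
  yellow smooth: (268 − 285)² / 285 = 1.0140
  yellow shrunken: (305 − 285)² / 285 = 1.4035
χ² = 1.2667 + 1.6982 + 1.0140 + 1.4035 = 5.3824 ≈ 5.382

5.382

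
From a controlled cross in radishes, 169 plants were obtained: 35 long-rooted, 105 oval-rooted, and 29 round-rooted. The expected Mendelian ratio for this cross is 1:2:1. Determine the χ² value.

10.373

Expected counts for N = 169 under a 1:2:1 ratio (total parts = 4):
  long-rooted: 169 × 1/4 = 42.25
  oval-rooted: 169 × 2/4 = 84.5
  round-rooted: 169 × 1/4 = 42.25
χ² = Σ (O − E)² / E
  long-rooted: (35 − 42.25)² / 42.25 = 1.2441
  oval-rooted: (105 − 84.5)² / 84.5 = 4.9734
  round-rooted: (29 − 42.25)² / 42.25 = 4.1553
χ² = 1.2441 + 4.9734 + 4.1553 = 10.3728 ≈ 10.373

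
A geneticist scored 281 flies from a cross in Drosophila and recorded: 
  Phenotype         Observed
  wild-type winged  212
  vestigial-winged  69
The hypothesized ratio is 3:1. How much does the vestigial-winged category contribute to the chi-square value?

0.022

Expected counts for N = 281 under a 3:1 ratio (total parts = 4):
  wild-type winged: 281 × 3/4 = 210.75
  vestigial-winged: 281 × 1/4 = 70.25
Contribution of vestigial-winged: (69 − 70.25)² / 70.25 = 0.0222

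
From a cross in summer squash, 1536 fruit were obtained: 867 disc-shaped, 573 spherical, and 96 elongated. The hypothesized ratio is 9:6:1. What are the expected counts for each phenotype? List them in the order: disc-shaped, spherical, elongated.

864, 576, 96

Under the 9:6:1 hypothesis (Σ ratio = 16, N = 1536):
  disc-shaped: 1536 × 9/16 = 864
  spherical: 1536 × 6/16 = 576
  elongated: 1536 × 1/16 = 96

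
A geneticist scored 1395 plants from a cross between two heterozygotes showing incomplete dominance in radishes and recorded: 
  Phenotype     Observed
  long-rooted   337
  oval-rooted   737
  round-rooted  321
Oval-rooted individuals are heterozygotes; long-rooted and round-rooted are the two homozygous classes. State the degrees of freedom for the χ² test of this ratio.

2

With incomplete dominance, a heterozygote × heterozygote cross gives a 1:2:1 phenotypic ratio.
A goodness-of-fit test with 3 phenotype classes has df = 3 − 1 = 2.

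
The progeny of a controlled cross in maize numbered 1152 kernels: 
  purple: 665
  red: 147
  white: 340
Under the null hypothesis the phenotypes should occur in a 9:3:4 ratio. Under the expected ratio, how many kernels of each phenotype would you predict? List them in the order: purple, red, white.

648, 216, 288

Total ratio parts = 16. Expected numbers out of 1152:
  purple: 1152 × 9/16 = 648
  red: 1152 × 3/16 = 216
  white: 1152 × 4/16 = 288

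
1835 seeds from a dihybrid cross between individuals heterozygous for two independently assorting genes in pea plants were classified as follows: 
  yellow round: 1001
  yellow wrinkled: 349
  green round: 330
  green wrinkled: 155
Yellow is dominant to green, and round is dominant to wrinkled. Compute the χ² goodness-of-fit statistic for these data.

A dihybrid F₂ with independent assortment and complete dominance at both loci gives a 9:3:3:1 phenotypic ratio.
Total ratio parts = 16. Expected numbers out of 1835:
  yellow round: 1835 × 9/16 = 1032.1875
  yellow wrinkled: 1835 × 3/16 = 344.0625
  green round: 1835 × 3/16 = 344.0625
  green wrinkled: 1835 × 1/16 = 114.6875
χ² = Σ (O − E)² / E
  yellow round: (1001 − 1032.1875)² / 1032.1875 = 0.9423
  yellow wrinkled: (349 − 344.0625)² / 344.0625 = 0.0709
  green round: (330 − 344.0625)² / 344.0625 = 0.5748
  green wrinkled: (155 − 114.6875)² / 114.6875 = 14.1698
χ² = 0.9423 + 0.0709 + 0.5748 + 14.1698 = 15.7578 ≈ 15.758

15.758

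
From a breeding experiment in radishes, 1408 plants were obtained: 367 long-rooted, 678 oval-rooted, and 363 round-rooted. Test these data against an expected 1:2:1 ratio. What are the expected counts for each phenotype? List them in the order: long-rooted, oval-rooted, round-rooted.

Total ratio parts = 4. Expected numbers out of 1408:
  long-rooted: 1408 × 1/4 = 352
  oval-rooted: 1408 × 2/4 = 704
  round-rooted: 1408 × 1/4 = 352

352, 704, 352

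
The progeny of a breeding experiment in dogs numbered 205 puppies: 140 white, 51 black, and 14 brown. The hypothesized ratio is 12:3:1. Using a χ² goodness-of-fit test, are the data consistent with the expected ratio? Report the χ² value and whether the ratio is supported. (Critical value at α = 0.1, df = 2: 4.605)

5.446; not consistent

The 12:3:1 ratio has 16 parts, so with N = 205 the expected counts are:
  white: 205 × 12/16 = 153.75
  black: 205 × 3/16 = 38.4375
  brown: 205 × 1/16 = 12.8125
χ² = Σ (O − E)² / E
  white: (140 − 153.75)² / 153.75 = 1.2297
  black: (51 − 38.4375)² / 38.4375 = 4.1058
  brown: (14 − 12.8125)² / 12.8125 = 0.1101
χ² = 1.2297 + 4.1058 + 0.1101 = 5.4456 ≈ 5.446
Degrees of freedom = 3 − 1 = 2; critical value at α = 0.1 is 4.605.
Since 5.446 > 4.605, we reject the null hypothesis — the data do not fit the 12:3:1 ratio.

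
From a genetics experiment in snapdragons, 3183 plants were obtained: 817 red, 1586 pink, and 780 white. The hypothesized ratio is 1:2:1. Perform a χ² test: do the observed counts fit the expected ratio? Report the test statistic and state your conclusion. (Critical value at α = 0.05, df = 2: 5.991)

0.898; consistent

Under the 1:2:1 hypothesis (Σ ratio = 4, N = 3183):
  red: 3183 × 1/4 = 795.75
  pink: 3183 × 2/4 = 1591.5
  white: 3183 × 1/4 = 795.75
χ² = Σ (O − E)² / E
  red: (817 − 795.75)² / 795.75 = 0.5675
  pink: (1586 − 1591.5)² / 1591.5 = 0.0190
  white: (780 − 795.75)² / 795.75 = 0.3117
χ² = 0.5675 + 0.0190 + 0.3117 = 0.8982 ≈ 0.898
Degrees of freedom = 3 − 1 = 2; critical value at α = 0.05 is 5.991.
Since 0.898 < 5.991, we fail to reject the null hypothesis — the data are consistent with the 1:2:1 ratio.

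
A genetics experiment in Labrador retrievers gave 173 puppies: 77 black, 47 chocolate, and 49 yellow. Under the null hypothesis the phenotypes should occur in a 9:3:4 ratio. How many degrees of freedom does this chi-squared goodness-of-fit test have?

A goodness-of-fit test with 3 phenotype classes has df = 3 − 1 = 2.

2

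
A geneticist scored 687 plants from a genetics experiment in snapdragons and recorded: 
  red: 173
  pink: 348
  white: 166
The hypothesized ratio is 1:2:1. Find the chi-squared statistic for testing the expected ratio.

0.261

Under the 1:2:1 hypothesis (Σ ratio = 4, N = 687):
  red: 687 × 1/4 = 171.75
  pink: 687 × 2/4 = 343.5
  white: 687 × 1/4 = 171.75
χ² = Σ (O − E)² / E
  red: (173 − 171.75)² / 171.75 = 0.0091
  pink: (348 − 343.5)² / 343.5 = 0.0590
  white: (166 − 171.75)² / 171.75 = 0.1925
χ² = 0.0091 + 0.0590 + 0.1925 = 0.2606 ≈ 0.261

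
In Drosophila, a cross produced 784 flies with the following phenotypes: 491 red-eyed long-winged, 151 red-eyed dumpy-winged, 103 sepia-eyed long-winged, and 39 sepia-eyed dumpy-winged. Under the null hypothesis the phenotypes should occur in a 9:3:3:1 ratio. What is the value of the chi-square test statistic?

The 9:3:3:1 ratio has 16 parts, so with N = 784 the expected counts are:
  red-eyed long-winged: 784 × 9/16 = 441
  red-eyed dumpy-winged: 784 × 3/16 = 147
  sepia-eyed long-winged: 784 × 3/16 = 147
  sepia-eyed dumpy-winged: 784 × 1/16 = 49
χ² = Σ (O − E)² / E
  red-eyed long-winged: (491 − 441)² / 441 = 5.6689
  red-eyed dumpy-winged: (151 − 147)² / 147 = 0.1088
  sepia-eyed long-winged: (103 − 147)² / 147 = 13.1701
  sepia-eyed dumpy-winged: (39 − 49)² / 49 = 2.0408
χ² = 5.6689 + 0.1088 + 13.1701 + 2.0408 = 20.9886 ≈ 20.989

20.989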